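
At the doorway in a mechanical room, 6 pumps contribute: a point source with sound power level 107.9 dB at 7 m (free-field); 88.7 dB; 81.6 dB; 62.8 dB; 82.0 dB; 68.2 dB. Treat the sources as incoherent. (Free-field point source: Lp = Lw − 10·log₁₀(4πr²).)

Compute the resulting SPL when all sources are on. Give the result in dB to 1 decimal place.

90.6 dB

Source at 7 m: Lp = 107.9 − 10·log₁₀(4π·7²) = 107.9 − 10·log₁₀(615.752) = 80.0 dB.
Σ 10^(Lᵢ/10) = 1.153e+09.
Back to dB: 10·log₁₀ Σ = 90.6 dB.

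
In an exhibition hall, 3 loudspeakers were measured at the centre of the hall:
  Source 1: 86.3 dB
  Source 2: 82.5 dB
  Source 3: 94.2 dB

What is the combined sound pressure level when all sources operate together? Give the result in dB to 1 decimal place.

95.1 dB

Σ 10^(Lᵢ/10) = 3.235e+09.
Back to dB: 10·log₁₀ Σ = 95.1 dB.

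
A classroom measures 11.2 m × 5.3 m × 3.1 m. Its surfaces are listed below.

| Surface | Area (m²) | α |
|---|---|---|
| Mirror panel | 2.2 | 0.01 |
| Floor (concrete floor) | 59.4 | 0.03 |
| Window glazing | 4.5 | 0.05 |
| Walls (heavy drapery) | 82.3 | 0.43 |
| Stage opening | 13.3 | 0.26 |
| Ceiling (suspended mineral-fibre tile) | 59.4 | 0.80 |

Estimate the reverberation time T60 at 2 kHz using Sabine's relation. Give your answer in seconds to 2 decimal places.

Total absorption A = 2.2·0.01 + 59.4·0.03 + 4.5·0.05 + 82.3·0.43 + 13.3·0.26 + 59.4·0.80
  = 0.022 + 1.782 + 0.225 + 35.389 + 3.458 + 47.520 = 88.396 m² sabins.
V = 11.2·5.3·3.1 = 184.016 m³.
RT60 = 0.161 · V / A = 0.161 × 184.016 / 88.396 = 0.34 s.

0.34 s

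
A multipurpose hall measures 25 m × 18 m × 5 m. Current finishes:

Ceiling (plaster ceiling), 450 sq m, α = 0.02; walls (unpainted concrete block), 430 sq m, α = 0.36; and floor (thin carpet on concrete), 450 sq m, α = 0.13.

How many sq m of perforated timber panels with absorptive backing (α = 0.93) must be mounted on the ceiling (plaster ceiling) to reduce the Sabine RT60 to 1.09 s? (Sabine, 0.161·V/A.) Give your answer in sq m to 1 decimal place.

120.9

Equivalent absorption area: A₁ = 450*0.02 + 430*0.36 + 450*0.13 = 222.300 sq m.
V = 2250 m³. Target absorption A₂ = 0.161 × 2250 / 1.09 = 332.339 sabins.
Absorption to add: 332.339 − 222.300 = 110.039 sabins.
Net gain per sq m: Δα = 0.93 − 0.02 = 0.91.
Area = ΔA/Δα = 110.039/0.91 = 120.9 sq m.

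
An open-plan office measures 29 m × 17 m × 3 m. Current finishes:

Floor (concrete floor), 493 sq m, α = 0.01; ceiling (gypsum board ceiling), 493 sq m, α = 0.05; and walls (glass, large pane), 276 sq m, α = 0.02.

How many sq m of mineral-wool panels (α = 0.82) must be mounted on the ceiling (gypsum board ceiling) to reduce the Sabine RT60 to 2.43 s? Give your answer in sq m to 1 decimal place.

81.7

Summing Sᵢαᵢ: 4.930 + 24.650 + 5.520 → A₁ = 35.100 sabins.
Required A₂ = 0.161·1479/2.43 = 97.991 sabins.
Absorption to add: 97.991 − 35.100 = 62.891 sabins.
Each sq m of panel replacing the ceiling (gypsum board ceiling) adds (0.82 − 0.05) = 0.77 sabins.
Area = ΔA/Δα = 62.891/0.77 = 81.7 sq m.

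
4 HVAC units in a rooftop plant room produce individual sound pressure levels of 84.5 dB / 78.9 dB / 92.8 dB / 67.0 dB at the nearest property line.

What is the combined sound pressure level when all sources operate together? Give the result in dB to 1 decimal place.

Sum in the linear (power) domain: Σ 10^(Lᵢ/10) = 10^(84.5/10) + 10^(78.9/10) + 10^(92.8/10) + 10^(67.0/10) = 2.27e+09.
Combined level = 10 log₁₀(2.27e+09) = 93.6 dB.

93.6 dB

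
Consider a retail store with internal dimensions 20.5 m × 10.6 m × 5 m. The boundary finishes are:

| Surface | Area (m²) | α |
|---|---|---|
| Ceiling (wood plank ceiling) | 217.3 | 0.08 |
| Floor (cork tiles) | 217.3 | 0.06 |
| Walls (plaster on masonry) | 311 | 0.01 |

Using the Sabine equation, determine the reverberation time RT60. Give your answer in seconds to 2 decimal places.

5.22 seconds

A = Σ Sᵢαᵢ = 217.3·0.08 + 217.3·0.06 + 311·0.01 = 33.532 sabins.
Volume V = 20.5 × 10.6 × 5 = 1086.5 m³.
T = 0.161 V/A = 0.161·1086.5/33.532 = 5.22 s.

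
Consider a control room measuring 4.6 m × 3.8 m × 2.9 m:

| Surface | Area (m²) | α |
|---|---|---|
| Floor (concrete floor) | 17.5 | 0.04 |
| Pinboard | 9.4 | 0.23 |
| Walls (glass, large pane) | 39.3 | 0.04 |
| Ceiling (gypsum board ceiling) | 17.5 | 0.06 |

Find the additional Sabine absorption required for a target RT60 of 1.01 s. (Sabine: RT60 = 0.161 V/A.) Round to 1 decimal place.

Equivalent absorption area: A₁ = 17.5×0.04 + 9.4×0.23 + 39.3×0.04 + 17.5×0.06 = 5.484 m².
Target A₂ = 0.161·50.692/1.01 = 8.081 sabins (V = 50.692 m³).
Additional absorption ΔA = 8.081 − 5.484 = 2.6 sabins.

2.6 sabins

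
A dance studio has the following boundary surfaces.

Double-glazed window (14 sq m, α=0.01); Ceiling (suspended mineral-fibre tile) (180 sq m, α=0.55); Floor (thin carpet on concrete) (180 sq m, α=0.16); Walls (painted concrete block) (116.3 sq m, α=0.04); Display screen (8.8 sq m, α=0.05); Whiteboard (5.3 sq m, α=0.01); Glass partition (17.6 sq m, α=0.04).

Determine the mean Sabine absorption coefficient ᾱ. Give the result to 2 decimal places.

0.26

Total surface area S = 522.0 sq m.
Σ(Sᵢαᵢ) = 14*0.01 + 180*0.55 + 180*0.16 + 116.3*0.04 + 8.8*0.05 + 5.3*0.01 + 17.6*0.04 = 133.789.
ᾱ = 133.789 / 522.0 = 0.26.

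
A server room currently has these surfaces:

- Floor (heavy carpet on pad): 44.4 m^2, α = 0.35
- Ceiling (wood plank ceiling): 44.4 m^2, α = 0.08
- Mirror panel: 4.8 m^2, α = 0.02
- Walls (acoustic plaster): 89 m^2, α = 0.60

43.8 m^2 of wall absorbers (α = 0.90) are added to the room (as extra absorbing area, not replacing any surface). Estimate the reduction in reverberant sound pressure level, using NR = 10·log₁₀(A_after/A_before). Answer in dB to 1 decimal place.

Equivalent absorption area: A_before = 44.4×0.35 + 44.4×0.08 + 4.8×0.02 + 89×0.60 = 72.588 m^2.
Treatment contributes 43.8·0.90 = 39.420 sabins.
A_after = 72.588 + 39.420 = 112.008 sabins.
Reduction = 10 log₁₀(A_after/A_before) = 10 log₁₀(1.5431) = 1.9 dB.

1.9 dB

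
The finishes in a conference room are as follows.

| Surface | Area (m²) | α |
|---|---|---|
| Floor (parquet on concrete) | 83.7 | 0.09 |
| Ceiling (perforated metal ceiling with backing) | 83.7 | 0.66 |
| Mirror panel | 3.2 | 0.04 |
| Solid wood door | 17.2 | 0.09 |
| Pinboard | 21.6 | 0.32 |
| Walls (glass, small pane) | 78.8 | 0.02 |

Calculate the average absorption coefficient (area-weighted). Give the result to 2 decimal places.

S = Σ Sᵢ = 83.7 + 83.7 + 3.2 + 17.2 + 21.6 + 78.8 = 288.2 m².
A = 83.7·0.09 + 83.7·0.66 + 3.2·0.04 + 17.2·0.09 + 21.6·0.32 + 78.8·0.02 = 72.939 sabins.
ᾱ = 72.939 / 288.2 = 0.25.

0.25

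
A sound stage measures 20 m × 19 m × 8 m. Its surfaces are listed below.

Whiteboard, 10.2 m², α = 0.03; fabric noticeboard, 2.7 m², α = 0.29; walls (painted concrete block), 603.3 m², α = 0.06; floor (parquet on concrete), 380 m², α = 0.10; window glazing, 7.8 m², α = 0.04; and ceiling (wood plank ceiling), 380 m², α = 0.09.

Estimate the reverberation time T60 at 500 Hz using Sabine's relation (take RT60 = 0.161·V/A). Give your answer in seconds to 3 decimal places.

Equivalent absorption area: A = 10.2×0.03 + 2.7×0.29 + 603.3×0.06 + 380×0.10 + 7.8×0.04 + 380×0.09 = 109.799 m².
Room volume: 3040 m³.
T = 0.161 V/A = 0.161·3040/109.799 = 4.458 s.

4.458 seconds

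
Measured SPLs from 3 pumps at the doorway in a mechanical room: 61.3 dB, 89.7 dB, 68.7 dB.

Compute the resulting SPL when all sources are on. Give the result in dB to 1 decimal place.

89.7 dB

Sum in the linear (power) domain: Σ 10^(Lᵢ/10) = 10^(61.3/10) + 10^(89.7/10) + 10^(68.7/10) = 9.42e+08.
Back to dB: 10·log₁₀ Σ = 89.7 dB.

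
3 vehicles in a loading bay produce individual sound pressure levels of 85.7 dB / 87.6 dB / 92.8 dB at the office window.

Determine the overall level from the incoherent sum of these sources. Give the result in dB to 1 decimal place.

94.6 dB

Converting to relative power and adding: 10^(85.7/10) + 10^(87.6/10) + 10^(92.8/10) = 2.852e+09.
L_total = 10·log₁₀(2.852e+09) = 94.6 dB.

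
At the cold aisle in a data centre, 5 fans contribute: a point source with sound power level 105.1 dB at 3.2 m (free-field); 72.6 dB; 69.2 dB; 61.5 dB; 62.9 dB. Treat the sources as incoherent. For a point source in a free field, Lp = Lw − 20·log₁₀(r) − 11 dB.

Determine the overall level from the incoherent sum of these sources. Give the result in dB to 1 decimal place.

84.5 dB

Source at 3.2 m: Lp = 105.1 − 20·log₁₀(3.2) − 11 = 84.0 dB.
Sum in the linear (power) domain: Σ 10^(Lᵢ/10) = 10^(84.0/10) + 10^(72.6/10) + 10^(69.2/10) + 10^(61.5/10) + 10^(62.9/10) = 2.811e+08.
L_total = 10·log₁₀(2.811e+08) = 84.5 dB.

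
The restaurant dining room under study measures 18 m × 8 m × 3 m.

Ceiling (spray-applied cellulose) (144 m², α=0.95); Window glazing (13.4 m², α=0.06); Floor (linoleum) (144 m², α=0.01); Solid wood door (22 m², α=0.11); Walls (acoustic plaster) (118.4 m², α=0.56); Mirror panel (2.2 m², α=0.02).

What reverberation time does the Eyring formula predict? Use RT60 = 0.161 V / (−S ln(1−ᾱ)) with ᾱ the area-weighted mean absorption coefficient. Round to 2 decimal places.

Total surface area S = 144 + 13.4 + 144 + 22 + 118.4 + 2.2 = 444.0 m².
Absorption A = 144×0.95 + 13.4×0.06 + 144×0.01 + 22×0.11 + 118.4×0.56 + 2.2×0.02 = 207.812 sabins.
ᾱ = 207.812 / 444.0 = 0.4680.
Eyring denominator: −S ln(1−ᾱ) = 280.214.
V = 18 × 8 × 3 = 432 m³.
RT60 = 0.161 × 432 / 280.214 = 0.25 s.

0.25 seconds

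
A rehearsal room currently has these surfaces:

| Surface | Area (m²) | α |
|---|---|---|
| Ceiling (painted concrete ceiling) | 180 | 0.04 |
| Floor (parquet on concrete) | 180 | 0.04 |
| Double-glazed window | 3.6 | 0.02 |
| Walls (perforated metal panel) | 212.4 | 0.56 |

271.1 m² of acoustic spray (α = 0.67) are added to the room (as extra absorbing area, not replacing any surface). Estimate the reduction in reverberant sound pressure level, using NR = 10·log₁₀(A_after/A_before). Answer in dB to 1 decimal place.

3.7 dB

Total absorption A_before = 180×0.04 + 180×0.04 + 3.6×0.02 + 212.4×0.56
  = 7.200 + 7.200 + 0.072 + 118.944 = 133.416 m² sabins.
Treatment contributes 271.1·0.67 = 181.637 sabins.
A_after = 133.416 + 181.637 = 315.053 sabins.
Reduction = 10 log₁₀(A_after/A_before) = 10 log₁₀(2.3614) = 3.7 dB.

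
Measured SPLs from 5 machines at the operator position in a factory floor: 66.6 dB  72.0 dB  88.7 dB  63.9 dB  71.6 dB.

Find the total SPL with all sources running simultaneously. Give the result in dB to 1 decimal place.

88.9 dB

Σ 10^(Lᵢ/10) = 7.786e+08.
L_total = 10·log₁₀(7.786e+08) = 88.9 dB.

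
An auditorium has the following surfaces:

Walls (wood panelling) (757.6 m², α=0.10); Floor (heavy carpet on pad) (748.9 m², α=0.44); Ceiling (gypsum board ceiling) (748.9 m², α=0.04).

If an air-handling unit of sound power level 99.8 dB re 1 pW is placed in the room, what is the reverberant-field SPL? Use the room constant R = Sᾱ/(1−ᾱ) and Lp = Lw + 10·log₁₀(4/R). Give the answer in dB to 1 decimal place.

78.5 dB

Σ(Sᵢαᵢ) = 757.6×0.10 + 748.9×0.44 + 748.9×0.04 = 435.232; total area S = 2255.4 m².
ᾱ = 0.1930, so room constant R = A/(1−ᾱ) = 539.321 m².
Lp = 99.8 + 10·log₁₀(4/539.321) = 99.8 + (-21.30) = 78.5 dB.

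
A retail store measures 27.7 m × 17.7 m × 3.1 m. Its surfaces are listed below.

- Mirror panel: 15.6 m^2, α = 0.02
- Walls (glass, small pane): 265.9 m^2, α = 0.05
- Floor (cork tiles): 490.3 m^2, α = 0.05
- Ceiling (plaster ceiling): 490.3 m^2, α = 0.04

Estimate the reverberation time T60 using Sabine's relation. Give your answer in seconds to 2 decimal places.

Equivalent absorption area: A = 15.6·0.02 + 265.9·0.05 + 490.3·0.05 + 490.3·0.04 = 57.734 m^2.
V = 27.7·17.7·3.1 = 1519.899 m³.
RT60 = 0.161 · V / A = 0.161 × 1519.899 / 57.734 = 4.24 s.

4.24 sec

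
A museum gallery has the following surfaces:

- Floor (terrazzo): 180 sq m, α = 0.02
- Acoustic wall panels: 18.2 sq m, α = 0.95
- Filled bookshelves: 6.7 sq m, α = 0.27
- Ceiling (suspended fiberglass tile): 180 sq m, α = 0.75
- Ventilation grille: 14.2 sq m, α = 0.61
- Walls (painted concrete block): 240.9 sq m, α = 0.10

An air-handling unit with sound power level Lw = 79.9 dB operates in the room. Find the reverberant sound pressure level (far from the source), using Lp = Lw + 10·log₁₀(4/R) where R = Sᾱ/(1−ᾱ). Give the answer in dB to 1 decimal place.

A = 190.451 sabins; S = 640.0 sq m.
ᾱ = 190.451/640.0 = 0.2976; R = Sᾱ/(1−ᾱ) = 190.451/(1−0.2976) = 271.143 sq m.
Lp = Lw + 10 log₁₀(4/R) = 79.9 -18.31 = 61.6 dB.

61.6 dB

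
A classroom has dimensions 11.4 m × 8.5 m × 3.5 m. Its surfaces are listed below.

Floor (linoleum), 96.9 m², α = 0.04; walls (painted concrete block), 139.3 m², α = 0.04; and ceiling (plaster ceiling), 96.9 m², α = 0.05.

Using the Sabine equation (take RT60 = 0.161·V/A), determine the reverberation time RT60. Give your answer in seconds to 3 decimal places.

Equivalent absorption area: A = 96.9*0.04 + 139.3*0.04 + 96.9*0.05 = 14.293 m².
V = 11.4·8.5·3.5 = 339.15 m³.
RT60 = 0.161 · V / A = 0.161 × 339.15 / 14.293 = 3.820 s.

3.820 sec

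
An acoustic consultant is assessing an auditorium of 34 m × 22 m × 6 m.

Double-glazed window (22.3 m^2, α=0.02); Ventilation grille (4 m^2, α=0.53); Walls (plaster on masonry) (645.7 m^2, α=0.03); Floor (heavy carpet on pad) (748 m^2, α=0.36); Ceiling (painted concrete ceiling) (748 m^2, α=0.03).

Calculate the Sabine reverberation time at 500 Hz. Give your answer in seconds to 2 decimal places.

A = Σ Sᵢαᵢ = 22.3·0.02 + 4·0.53 + 645.7·0.03 + 748·0.36 + 748·0.03 = 313.657 sabins.
V = 34·22·6 = 4488 m³.
RT60 = 0.161 · V / A = 0.161 × 4488 / 313.657 = 2.30 s.

2.30 s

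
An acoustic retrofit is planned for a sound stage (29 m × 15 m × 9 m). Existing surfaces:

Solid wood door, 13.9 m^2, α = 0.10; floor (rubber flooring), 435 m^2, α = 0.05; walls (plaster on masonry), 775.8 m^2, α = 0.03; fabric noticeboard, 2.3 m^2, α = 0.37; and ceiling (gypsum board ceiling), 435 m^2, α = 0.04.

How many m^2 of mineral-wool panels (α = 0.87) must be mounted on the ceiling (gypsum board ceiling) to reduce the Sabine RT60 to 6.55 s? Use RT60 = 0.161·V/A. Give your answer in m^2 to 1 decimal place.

38.0

Summing Sᵢαᵢ: 1.390 + 21.750 + 23.274 + 0.851 + 17.400 → A₁ = 64.665 sabins.
Required A₂ = 0.161·3915/6.55 = 96.231 sabins.
Absorption to add: 96.231 − 64.665 = 31.566 sabins.
Net gain per m^2: Δα = 0.87 − 0.04 = 0.83.
Panel area = 31.566 / 0.83 = 38.0 m^2.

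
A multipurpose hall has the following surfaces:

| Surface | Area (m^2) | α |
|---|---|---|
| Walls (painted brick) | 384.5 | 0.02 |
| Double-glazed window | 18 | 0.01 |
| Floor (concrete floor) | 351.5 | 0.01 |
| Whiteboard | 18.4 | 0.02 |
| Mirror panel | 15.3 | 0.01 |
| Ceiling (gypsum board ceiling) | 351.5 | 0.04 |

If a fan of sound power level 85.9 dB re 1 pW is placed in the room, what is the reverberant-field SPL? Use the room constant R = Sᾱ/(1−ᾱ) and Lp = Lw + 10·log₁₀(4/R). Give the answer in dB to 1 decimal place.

A = 25.966 sabins; S = 1139.2 m^2.
ᾱ = 25.966/1139.2 = 0.0228; R = Sᾱ/(1−ᾱ) = 25.966/(1−0.0228) = 26.572 m^2.
Lp = 85.9 + 10·log₁₀(4/26.572) = 85.9 + (-8.22) = 77.7 dB.

77.7 dB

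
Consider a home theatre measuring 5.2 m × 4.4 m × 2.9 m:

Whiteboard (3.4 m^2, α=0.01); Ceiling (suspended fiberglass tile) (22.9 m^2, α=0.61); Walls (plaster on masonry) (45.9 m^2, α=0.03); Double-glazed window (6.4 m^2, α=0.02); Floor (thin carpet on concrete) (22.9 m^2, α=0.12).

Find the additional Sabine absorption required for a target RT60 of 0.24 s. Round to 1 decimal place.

26.3 sabins

A₁ = Σ Sᵢαᵢ = 3.4×0.01 + 22.9×0.61 + 45.9×0.03 + 6.4×0.02 + 22.9×0.12 = 18.256 sabins.
Target A₂ = 0.161·66.352/0.24 = 44.511 sabins (V = 66.352 m³).
Additional absorption ΔA = 44.511 − 18.256 = 26.3 sabins.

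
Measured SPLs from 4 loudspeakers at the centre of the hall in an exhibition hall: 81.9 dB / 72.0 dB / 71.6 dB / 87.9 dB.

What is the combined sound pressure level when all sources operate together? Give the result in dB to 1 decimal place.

89.0 dB

Converting to relative power and adding: 10^(81.9/10) + 10^(72.0/10) + 10^(71.6/10) + 10^(87.9/10) = 8.018e+08.
L_total = 10·log₁₀(8.018e+08) = 89.0 dB.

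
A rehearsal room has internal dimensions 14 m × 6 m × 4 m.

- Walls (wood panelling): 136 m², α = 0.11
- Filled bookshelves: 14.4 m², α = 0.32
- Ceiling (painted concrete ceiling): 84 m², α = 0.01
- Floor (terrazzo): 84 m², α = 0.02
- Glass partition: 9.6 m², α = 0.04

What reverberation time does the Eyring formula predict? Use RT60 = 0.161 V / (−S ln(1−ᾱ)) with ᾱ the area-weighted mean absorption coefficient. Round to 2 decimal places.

Total surface area S = 136 + 14.4 + 84 + 84 + 9.6 = 328.0 m².
Absorption A = 136×0.11 + 14.4×0.32 + 84×0.01 + 84×0.02 + 9.6×0.04 = 22.472 sabins.
Mean coefficient ᾱ = A/S = 0.0685.
−S·ln(1−ᾱ) = −328.0 × ln(1 − 0.0685) = 23.275.
V = 14 × 6 × 4 = 336 m³.
T = 0.161·V/[−S·ln(1−ᾱ)] = 0.161·336/23.275 = 2.32 s.

2.32 s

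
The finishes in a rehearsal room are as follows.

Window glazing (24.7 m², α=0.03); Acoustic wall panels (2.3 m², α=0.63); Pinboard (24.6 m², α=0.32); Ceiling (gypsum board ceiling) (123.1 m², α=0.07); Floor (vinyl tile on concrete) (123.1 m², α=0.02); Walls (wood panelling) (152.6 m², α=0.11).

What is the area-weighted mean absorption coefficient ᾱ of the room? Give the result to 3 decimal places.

0.084

Total surface area S = 450.4 m².
Σ(Sᵢαᵢ) = 24.7*0.03 + 2.3*0.63 + 24.6*0.32 + 123.1*0.07 + 123.1*0.02 + 152.6*0.11 = 37.927.
ᾱ = 37.927 / 450.4 = 0.084.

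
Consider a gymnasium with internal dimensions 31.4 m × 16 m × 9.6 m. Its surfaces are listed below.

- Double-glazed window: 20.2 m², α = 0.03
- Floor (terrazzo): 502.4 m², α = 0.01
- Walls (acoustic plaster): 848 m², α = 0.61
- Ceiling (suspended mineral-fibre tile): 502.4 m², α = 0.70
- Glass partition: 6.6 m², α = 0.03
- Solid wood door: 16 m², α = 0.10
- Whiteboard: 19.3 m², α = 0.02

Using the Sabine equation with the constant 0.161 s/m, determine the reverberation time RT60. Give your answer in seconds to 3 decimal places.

0.886 sec

A = Σ Sᵢαᵢ = 20.2×0.03 + 502.4×0.01 + 848×0.61 + 502.4×0.70 + 6.6×0.03 + 16×0.10 + 19.3×0.02 = 876.774 sabins.
Volume V = 31.4 × 16 × 9.6 = 4823.04 m³.
RT60 = 0.161 · V / A = 0.161 × 4823.04 / 876.774 = 0.886 s.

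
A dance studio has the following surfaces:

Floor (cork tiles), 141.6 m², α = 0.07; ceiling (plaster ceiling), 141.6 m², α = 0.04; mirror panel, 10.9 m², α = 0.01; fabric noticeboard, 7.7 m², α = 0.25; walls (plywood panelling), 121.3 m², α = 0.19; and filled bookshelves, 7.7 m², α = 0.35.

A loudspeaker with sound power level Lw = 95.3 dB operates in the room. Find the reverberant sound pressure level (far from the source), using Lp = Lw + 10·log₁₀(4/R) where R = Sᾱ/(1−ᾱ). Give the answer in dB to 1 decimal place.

Σ(Sᵢαᵢ) = 141.6·0.07 + 141.6·0.04 + 10.9·0.01 + 7.7·0.25 + 121.3·0.19 + 7.7·0.35 = 43.352; total area S = 430.8 m².
ᾱ = 43.352/430.8 = 0.1006; R = Sᾱ/(1−ᾱ) = 43.352/(1−0.1006) = 48.201 m².
Lp = 95.3 + 10·log₁₀(4/48.201) = 95.3 + (-10.81) = 84.5 dB.

84.5 dB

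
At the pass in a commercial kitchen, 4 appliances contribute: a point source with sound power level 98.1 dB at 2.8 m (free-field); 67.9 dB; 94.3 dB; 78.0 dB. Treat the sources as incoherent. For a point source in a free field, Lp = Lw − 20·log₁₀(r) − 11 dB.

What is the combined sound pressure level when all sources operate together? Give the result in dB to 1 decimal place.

94.5 dB

Source at 2.8 m: Lp = 98.1 − 20·log₁₀(2.8) − 11 = 78.2 dB.
Sum in the linear (power) domain: Σ 10^(Lᵢ/10) = 10^(78.2/10) + 10^(67.9/10) + 10^(94.3/10) + 10^(78.0/10) = 2.827e+09.
Combined level = 10 log₁₀(2.827e+09) = 94.5 dB.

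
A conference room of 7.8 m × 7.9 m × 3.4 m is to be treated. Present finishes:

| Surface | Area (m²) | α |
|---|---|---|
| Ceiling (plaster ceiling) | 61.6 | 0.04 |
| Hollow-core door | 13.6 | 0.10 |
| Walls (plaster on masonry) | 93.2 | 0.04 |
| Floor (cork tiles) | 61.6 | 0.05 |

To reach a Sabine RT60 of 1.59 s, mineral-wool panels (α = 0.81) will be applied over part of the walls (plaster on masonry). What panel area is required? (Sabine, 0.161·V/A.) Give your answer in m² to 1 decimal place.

Summing Sᵢαᵢ: 2.464 + 1.360 + 3.728 + 3.080 → A₁ = 10.632 sabins.
Required A₂ = 0.161·209.508/1.59 = 21.214 sabins.
ΔA needed = 21.214 − 10.632 = 10.582 sabins.
Each m² of panel replacing the walls (plaster on masonry) adds (0.81 − 0.04) = 0.77 sabins.
Area = ΔA/Δα = 10.582/0.77 = 13.7 m².

13.7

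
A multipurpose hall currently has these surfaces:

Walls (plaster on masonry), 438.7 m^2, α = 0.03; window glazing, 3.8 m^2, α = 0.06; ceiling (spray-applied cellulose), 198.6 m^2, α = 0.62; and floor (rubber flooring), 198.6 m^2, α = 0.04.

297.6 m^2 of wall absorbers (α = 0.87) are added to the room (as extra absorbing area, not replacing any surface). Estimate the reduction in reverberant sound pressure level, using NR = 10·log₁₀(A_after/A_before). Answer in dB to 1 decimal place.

Total absorption A_before = 438.7*0.03 + 3.8*0.06 + 198.6*0.62 + 198.6*0.04
  = 13.161 + 0.228 + 123.132 + 7.944 = 144.465 m^2 sabins.
Treatment contributes 297.6·0.87 = 258.912 sabins.
A_after = 144.465 + 258.912 = 403.377 sabins.
NR = 10·log₁₀(403.377/144.465) = 4.5 dB.

4.5 dB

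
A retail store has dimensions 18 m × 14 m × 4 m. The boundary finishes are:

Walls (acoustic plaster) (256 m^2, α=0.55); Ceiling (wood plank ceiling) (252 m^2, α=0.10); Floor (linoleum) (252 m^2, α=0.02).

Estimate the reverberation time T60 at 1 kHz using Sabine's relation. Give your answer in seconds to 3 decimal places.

A = Σ Sᵢαᵢ = 256×0.55 + 252×0.10 + 252×0.02 = 171.040 sabins.
Room volume: 1008 m³.
Sabine: RT60 = 0.161 × 1008 / 171.040 = 0.949 s.

0.949 s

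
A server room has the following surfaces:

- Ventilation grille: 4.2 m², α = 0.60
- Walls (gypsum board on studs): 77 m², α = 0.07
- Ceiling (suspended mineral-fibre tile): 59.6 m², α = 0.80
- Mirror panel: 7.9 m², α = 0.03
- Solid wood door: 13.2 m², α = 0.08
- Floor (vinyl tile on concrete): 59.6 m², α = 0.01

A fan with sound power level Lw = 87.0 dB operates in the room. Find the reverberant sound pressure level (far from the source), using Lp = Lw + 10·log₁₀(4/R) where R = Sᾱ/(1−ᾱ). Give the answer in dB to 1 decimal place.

Σ(Sᵢαᵢ) = 4.2·0.60 + 77·0.07 + 59.6·0.80 + 7.9·0.03 + 13.2·0.08 + 59.6·0.01 = 57.479; total area S = 221.5 m².
ᾱ = 57.479/221.5 = 0.2595; R = Sᾱ/(1−ᾱ) = 57.479/(1−0.2595) = 77.622 m².
Lp = 87.0 + 10·log₁₀(4/77.622) = 87.0 + (-12.88) = 74.1 dB.

74.1 dB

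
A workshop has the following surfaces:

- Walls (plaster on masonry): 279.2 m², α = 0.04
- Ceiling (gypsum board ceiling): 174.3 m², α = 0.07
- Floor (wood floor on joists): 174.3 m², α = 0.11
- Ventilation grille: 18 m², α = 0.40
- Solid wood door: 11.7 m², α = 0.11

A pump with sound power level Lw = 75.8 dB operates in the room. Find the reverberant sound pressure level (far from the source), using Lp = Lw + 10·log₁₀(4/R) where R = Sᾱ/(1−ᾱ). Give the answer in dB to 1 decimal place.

A = 51.029 sabins; S = 657.5 m².
ᾱ = 0.0776, so room constant R = A/(1−ᾱ) = 55.322 m².
Lp = Lw + 10 log₁₀(4/R) = 75.8 -11.41 = 64.4 dB.

64.4 dB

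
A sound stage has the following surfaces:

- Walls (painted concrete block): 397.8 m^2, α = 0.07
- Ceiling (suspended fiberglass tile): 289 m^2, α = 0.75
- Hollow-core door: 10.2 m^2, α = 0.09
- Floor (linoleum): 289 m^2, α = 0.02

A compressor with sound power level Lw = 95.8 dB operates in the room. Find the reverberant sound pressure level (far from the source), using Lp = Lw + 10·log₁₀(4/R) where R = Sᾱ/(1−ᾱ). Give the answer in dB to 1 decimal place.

A = 251.294 sabins; S = 986.0 m^2.
ᾱ = 0.2549, so room constant R = A/(1−ᾱ) = 337.262 m^2.
Lp = Lw + 10 log₁₀(4/R) = 95.8 -19.26 = 76.5 dB.

76.5 dB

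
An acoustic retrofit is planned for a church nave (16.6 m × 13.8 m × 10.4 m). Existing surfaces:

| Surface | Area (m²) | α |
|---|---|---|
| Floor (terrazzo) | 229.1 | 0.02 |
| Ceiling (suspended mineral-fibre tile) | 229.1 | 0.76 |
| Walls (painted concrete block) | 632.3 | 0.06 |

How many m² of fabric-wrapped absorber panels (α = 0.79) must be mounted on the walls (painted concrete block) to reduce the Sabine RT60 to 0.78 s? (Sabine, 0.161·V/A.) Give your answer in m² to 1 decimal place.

Summing Sᵢαᵢ: 4.582 + 174.116 + 37.938 → A₁ = 216.636 sabins.
V = 2382.432 m³. Target absorption A₂ = 0.161 × 2382.432 / 0.78 = 491.758 sabins.
Absorption to add: 491.758 − 216.636 = 275.122 sabins.
Each m² of panel replacing the walls (painted concrete block) adds (0.79 − 0.06) = 0.73 sabins.
Area = ΔA/Δα = 275.122/0.73 = 376.9 m².

376.9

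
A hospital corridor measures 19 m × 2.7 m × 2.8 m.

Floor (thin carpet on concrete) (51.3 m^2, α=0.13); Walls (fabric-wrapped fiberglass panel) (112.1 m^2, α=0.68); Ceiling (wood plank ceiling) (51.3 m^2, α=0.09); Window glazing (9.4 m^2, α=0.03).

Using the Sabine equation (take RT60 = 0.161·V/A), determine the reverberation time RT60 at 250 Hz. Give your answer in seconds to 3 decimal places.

A = Σ Sᵢαᵢ = 51.3×0.13 + 112.1×0.68 + 51.3×0.09 + 9.4×0.03 = 87.796 sabins.
Room volume: 143.64 m³.
Sabine: RT60 = 0.161 × 143.64 / 87.796 = 0.263 s.

0.263 seconds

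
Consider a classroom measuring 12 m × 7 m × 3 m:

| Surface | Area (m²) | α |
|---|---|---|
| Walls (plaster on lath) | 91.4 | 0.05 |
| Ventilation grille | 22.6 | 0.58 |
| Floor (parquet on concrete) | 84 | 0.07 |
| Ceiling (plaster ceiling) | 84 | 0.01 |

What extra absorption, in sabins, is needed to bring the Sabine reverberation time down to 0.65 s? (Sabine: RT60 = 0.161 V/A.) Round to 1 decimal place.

38.0 sabins

A₁ = Σ Sᵢαᵢ = 91.4*0.05 + 22.6*0.58 + 84*0.07 + 84*0.01 = 24.398 sabins.
Target A₂ = 0.161·252/0.65 = 62.418 sabins (V = 252 m³).
Additional absorption ΔA = 62.418 − 24.398 = 38.0 sabins.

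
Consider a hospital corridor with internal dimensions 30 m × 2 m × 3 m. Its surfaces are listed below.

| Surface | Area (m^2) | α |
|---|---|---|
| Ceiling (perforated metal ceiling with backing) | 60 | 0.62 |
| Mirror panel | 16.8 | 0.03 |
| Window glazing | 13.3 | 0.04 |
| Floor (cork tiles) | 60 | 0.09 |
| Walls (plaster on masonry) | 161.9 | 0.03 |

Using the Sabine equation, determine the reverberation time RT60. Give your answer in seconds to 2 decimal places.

0.60 sec

Summing Sᵢαᵢ: 37.200 + 0.504 + 0.532 + 5.400 + 4.857 → A = 48.493 sabins.
V = 30·2·3 = 180 m³.
Sabine: RT60 = 0.161 × 180 / 48.493 = 0.60 s.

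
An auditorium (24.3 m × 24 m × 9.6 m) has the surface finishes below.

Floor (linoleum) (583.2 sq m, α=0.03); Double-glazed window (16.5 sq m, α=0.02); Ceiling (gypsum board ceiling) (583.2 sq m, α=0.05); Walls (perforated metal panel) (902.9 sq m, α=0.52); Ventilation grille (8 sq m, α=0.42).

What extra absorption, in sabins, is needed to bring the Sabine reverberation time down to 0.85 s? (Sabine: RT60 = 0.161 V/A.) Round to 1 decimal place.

540.6 sabins

Summing Sᵢαᵢ: 17.496 + 0.330 + 29.160 + 469.508 + 3.360 → A₁ = 519.854 sabins.
For T = 0.85 s, need A₂ = 0.161·V/T = 0.161·5598.72/0.85 = 1060.463 sabins.
Shortfall: 1060.463 − 519.854 = 540.6 sabins.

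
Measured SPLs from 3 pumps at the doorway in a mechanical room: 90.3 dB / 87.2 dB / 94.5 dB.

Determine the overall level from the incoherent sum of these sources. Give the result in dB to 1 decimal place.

Sum in the linear (power) domain: Σ 10^(Lᵢ/10) = 10^(90.3/10) + 10^(87.2/10) + 10^(94.5/10) = 4.415e+09.
L_total = 10·log₁₀(4.415e+09) = 96.4 dB.

96.4 dB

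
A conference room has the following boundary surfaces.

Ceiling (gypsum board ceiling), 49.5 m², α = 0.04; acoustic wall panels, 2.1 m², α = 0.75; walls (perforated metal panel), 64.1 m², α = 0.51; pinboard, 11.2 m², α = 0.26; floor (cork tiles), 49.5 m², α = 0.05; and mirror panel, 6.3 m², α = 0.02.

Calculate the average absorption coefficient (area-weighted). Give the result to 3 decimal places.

0.229

S = Σ Sᵢ = 49.5 + 2.1 + 64.1 + 11.2 + 49.5 + 6.3 = 182.7 m².
A = 49.5·0.04 + 2.1·0.75 + 64.1·0.51 + 11.2·0.26 + 49.5·0.05 + 6.3·0.02 = 41.759 sabins.
ᾱ = A/S = 0.229.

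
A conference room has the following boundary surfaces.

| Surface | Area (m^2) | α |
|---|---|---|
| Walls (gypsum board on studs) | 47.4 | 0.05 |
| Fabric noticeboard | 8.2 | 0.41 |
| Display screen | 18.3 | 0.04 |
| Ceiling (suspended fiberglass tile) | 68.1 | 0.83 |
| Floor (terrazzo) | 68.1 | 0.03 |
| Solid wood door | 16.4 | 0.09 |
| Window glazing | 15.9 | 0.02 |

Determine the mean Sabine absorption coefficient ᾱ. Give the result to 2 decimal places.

S = Σ Sᵢ = 47.4 + 8.2 + 18.3 + 68.1 + 68.1 + 16.4 + 15.9 = 242.4 m^2.
Weighted sum Σ Sα = 66.824.
ᾱ = A/S = 0.28.

0.28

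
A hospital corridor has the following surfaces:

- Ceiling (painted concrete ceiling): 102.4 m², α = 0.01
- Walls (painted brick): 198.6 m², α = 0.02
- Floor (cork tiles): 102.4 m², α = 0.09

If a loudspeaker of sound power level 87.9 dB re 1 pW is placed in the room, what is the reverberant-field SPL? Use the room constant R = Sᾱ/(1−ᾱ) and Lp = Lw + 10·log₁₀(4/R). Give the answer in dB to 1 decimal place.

82.2 dB

Σ(Sᵢαᵢ) = 102.4·0.01 + 198.6·0.02 + 102.4·0.09 = 14.212; total area S = 403.4 m².
ᾱ = 0.0352, so room constant R = A/(1−ᾱ) = 14.731 m².
Lp = Lw + 10 log₁₀(4/R) = 87.9 -5.66 = 82.2 dB.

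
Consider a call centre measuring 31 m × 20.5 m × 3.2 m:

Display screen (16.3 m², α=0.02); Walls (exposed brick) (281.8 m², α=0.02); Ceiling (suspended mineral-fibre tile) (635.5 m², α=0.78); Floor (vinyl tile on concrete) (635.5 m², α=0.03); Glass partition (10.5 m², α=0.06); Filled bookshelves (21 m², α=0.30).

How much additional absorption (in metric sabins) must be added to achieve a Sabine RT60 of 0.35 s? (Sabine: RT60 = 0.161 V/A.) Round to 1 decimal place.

407.8 sabins

Equivalent absorption area: A₁ = 16.3×0.02 + 281.8×0.02 + 635.5×0.78 + 635.5×0.03 + 10.5×0.06 + 21×0.30 = 527.647 m².
For T = 0.35 s, need A₂ = 0.161·V/T = 0.161·2033.6/0.35 = 935.456 sabins.
Additional absorption ΔA = 935.456 − 527.647 = 407.8 sabins.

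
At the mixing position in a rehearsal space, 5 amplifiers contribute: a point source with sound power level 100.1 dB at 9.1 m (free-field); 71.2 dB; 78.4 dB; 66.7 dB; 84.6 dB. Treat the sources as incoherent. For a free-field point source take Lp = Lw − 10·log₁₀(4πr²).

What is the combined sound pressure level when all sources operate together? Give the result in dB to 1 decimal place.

Source at 9.1 m: Lp = 100.1 − 10·log₁₀(4π·9.1²) = 100.1 − 10·log₁₀(1040.621) = 69.9 dB.
Σ 10^(Lᵢ/10) = 3.852e+08.
L_total = 10·log₁₀(3.852e+08) = 85.9 dB.

85.9 dB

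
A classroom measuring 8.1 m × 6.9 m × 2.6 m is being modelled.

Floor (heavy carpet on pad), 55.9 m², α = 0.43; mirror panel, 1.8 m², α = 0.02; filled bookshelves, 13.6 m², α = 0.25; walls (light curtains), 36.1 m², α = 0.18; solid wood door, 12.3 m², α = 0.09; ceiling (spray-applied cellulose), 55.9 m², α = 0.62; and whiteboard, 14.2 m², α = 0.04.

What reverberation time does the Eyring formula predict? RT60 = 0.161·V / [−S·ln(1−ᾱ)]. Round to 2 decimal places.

0.27 sec

Total surface area S = 55.9 + 1.8 + 13.6 + 36.1 + 12.3 + 55.9 + 14.2 = 189.8 m².
Σ(Sᵢαᵢ) = 55.9·0.43 + 1.8·0.02 + 13.6·0.25 + 36.1·0.18 + 12.3·0.09 + 55.9·0.62 + 14.2·0.04 = 70.304.
ᾱ = 70.304 / 189.8 = 0.3704.
−S·ln(1−ᾱ) = −189.8 × ln(1 − 0.3704) = 87.815.
V = 8.1 × 6.9 × 2.6 = 145.314 m³.
RT60 = 0.161 × 145.314 / 87.815 = 0.27 s.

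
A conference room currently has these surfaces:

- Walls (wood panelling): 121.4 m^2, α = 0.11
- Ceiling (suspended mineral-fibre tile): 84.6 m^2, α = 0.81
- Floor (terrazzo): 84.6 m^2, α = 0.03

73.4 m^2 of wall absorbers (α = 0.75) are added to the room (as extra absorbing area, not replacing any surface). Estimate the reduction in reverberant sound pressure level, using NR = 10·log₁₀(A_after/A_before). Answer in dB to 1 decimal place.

Summing Sᵢαᵢ: 13.354 + 68.526 + 2.538 → A_before = 84.418 sabins.
Added absorption = 73.4 × 0.75 = 55.050 sabins.
A_after = 84.418 + 55.050 = 139.468 sabins.
Reduction = 10 log₁₀(A_after/A_before) = 10 log₁₀(1.6521) = 2.2 dB.

2.2 dB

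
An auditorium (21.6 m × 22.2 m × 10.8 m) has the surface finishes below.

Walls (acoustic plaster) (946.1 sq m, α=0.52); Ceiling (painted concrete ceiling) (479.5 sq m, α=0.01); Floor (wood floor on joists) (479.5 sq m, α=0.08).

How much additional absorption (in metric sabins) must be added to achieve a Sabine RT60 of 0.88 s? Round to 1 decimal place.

A₁ = Σ Sᵢαᵢ = 946.1×0.52 + 479.5×0.01 + 479.5×0.08 = 535.127 sabins.
Target A₂ = 0.161·5178.816/0.88 = 947.488 sabins (V = 5178.816 m³).
Additional absorption ΔA = 947.488 − 535.127 = 412.4 sabins.

412.4 sabins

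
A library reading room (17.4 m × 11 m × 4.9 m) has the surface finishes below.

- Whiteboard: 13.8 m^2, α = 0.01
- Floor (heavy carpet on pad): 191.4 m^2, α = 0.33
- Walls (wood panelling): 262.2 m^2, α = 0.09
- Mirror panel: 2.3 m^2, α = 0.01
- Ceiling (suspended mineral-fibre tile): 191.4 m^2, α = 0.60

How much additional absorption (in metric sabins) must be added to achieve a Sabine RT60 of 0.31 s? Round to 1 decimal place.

285.3 sabins

A₁ = Σ Sᵢαᵢ = 13.8×0.01 + 191.4×0.33 + 262.2×0.09 + 2.3×0.01 + 191.4×0.60 = 201.761 sabins.
For T = 0.31 s, need A₂ = 0.161·V/T = 0.161·937.86/0.31 = 487.082 sabins.
Shortfall: 487.082 − 201.761 = 285.3 sabins.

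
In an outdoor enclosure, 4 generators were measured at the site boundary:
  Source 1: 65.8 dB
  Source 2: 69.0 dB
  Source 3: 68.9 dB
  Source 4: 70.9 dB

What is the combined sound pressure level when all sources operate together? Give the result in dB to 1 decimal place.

75.0 dB

Σ 10^(Lᵢ/10) = 3.181e+07.
Back to dB: 10·log₁₀ Σ = 75.0 dB.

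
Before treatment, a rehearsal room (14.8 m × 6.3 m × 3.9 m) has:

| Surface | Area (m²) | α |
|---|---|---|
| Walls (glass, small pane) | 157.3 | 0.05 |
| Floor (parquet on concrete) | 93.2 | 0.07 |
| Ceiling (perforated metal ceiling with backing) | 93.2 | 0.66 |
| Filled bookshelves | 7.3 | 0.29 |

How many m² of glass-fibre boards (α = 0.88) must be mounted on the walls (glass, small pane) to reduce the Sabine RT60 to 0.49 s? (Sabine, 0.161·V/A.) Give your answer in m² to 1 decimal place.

50.0

Total absorption A₁ = 157.3×0.05 + 93.2×0.07 + 93.2×0.66 + 7.3×0.29
  = 7.865 + 6.524 + 61.512 + 2.117 = 78.018 m² sabins.
V = 363.636 m³. Target absorption A₂ = 0.161 × 363.636 / 0.49 = 119.480 sabins.
ΔA needed = 119.480 − 78.018 = 41.462 sabins.
Net gain per m²: Δα = 0.88 − 0.05 = 0.83.
Panel area = 41.462 / 0.83 = 50.0 m².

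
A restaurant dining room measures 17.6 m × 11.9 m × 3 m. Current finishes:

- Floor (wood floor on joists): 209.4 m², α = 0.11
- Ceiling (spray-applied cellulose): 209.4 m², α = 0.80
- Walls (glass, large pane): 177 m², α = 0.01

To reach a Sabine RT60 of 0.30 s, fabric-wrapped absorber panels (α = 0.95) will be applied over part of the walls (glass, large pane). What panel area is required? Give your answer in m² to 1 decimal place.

Summing Sᵢαᵢ: 23.034 + 167.520 + 1.770 → A₁ = 192.324 sabins.
V = 628.32 m³. Target absorption A₂ = 0.161 × 628.32 / 0.30 = 337.198 sabins.
Absorption to add: 337.198 − 192.324 = 144.874 sabins.
Each m² of panel replacing the walls (glass, large pane) adds (0.95 − 0.01) = 0.94 sabins.
Area = ΔA/Δα = 144.874/0.94 = 154.1 m².

154.1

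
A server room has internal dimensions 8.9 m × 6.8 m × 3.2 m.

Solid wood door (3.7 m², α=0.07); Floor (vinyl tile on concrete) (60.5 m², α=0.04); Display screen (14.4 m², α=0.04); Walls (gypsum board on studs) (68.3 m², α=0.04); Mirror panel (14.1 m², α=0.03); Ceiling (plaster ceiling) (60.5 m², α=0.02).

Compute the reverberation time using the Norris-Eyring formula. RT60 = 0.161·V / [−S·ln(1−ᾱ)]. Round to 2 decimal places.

4.02 s

Total surface area S = 3.7 + 60.5 + 14.4 + 68.3 + 14.1 + 60.5 = 221.5 m².
Σ(Sᵢαᵢ) = 3.7×0.07 + 60.5×0.04 + 14.4×0.04 + 68.3×0.04 + 14.1×0.03 + 60.5×0.02 = 7.620.
ᾱ = 7.620 / 221.5 = 0.0344.
Eyring denominator: −S ln(1−ᾱ) = 7.754.
V = 8.9 × 6.8 × 3.2 = 193.664 m³.
T = 0.161·V/[−S·ln(1−ᾱ)] = 0.161·193.664/7.754 = 4.02 s.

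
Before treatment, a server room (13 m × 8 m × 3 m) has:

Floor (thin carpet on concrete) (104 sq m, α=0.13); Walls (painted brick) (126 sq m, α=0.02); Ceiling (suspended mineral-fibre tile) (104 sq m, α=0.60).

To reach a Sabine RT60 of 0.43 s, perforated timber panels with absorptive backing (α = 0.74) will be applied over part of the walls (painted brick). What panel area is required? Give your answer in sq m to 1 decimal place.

53.3

Total absorption A₁ = 104·0.13 + 126·0.02 + 104·0.60
  = 13.520 + 2.520 + 62.400 = 78.440 sq m sabins.
V = 312 m³. Target absorption A₂ = 0.161 × 312 / 0.43 = 116.819 sabins.
Absorption to add: 116.819 − 78.440 = 38.379 sabins.
Net gain per sq m: Δα = 0.74 − 0.02 = 0.72.
Panel area = 38.379 / 0.72 = 53.3 sq m.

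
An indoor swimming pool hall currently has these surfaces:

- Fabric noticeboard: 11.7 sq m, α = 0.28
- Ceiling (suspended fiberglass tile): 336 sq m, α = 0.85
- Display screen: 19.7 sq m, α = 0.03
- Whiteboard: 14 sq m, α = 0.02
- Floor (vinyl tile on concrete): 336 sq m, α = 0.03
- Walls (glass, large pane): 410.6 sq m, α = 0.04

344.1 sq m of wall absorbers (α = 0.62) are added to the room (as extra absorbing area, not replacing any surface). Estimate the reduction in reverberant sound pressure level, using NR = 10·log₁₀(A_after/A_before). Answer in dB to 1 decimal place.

A_before = Σ Sᵢαᵢ = 11.7×0.28 + 336×0.85 + 19.7×0.03 + 14×0.02 + 336×0.03 + 410.6×0.04 = 316.251 sabins.
Treatment contributes 344.1·0.62 = 213.342 sabins.
A_after = 316.251 + 213.342 = 529.593 sabins.
NR = 10·log₁₀(529.593/316.251) = 2.2 dB.

2.2 dB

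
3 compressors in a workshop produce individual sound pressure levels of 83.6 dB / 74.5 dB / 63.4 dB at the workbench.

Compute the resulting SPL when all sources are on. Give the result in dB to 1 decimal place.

84.1 dB

Sum in the linear (power) domain: Σ 10^(Lᵢ/10) = 10^(83.6/10) + 10^(74.5/10) + 10^(63.4/10) = 2.595e+08.
L_total = 10·log₁₀(2.595e+08) = 84.1 dB.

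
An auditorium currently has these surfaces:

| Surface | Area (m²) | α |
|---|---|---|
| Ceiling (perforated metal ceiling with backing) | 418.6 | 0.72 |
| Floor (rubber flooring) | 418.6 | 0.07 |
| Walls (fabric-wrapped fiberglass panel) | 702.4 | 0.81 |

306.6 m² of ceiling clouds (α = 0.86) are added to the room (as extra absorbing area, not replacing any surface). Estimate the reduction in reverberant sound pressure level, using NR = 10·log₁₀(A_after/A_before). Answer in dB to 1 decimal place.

1.1 dB

Equivalent absorption area: A_before = 418.6*0.72 + 418.6*0.07 + 702.4*0.81 = 899.638 m².
Treatment contributes 306.6·0.86 = 263.676 sabins.
A_after = 899.638 + 263.676 = 1163.314 sabins.
Reduction = 10 log₁₀(A_after/A_before) = 10 log₁₀(1.2931) = 1.1 dB.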